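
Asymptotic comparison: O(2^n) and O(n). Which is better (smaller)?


linear grows slower than exponential
O(n) is asymptotically smaller; O(2^n) grows faster


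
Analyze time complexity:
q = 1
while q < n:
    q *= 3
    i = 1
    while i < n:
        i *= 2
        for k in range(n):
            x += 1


Per nesting level: O(log n) * O(log n) * O(n) = O(n (log n)^2)
Complexity: O(n (log n)^2)


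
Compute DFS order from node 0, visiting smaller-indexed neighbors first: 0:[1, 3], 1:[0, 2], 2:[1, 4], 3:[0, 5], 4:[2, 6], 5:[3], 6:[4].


DFS stack-based: start with [0]
Visit order: [0, 1, 2, 4, 6, 3, 5]


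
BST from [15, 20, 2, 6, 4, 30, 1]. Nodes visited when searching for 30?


BST root = 15
Search for 30: compare at each node
Path: [15, 20, 30]


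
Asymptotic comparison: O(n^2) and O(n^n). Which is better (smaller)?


quadratic grows slower than n^n
O(n^2) is asymptotically smaller; O(n^n) grows faster


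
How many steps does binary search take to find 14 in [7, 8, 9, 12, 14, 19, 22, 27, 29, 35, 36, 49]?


Search for 14:
[0,11] mid=5 arr[5]=19
[0,4] mid=2 arr[2]=9
[3,4] mid=3 arr[3]=12
[4,4] mid=4 arr[4]=14
Total: 4 comparisons


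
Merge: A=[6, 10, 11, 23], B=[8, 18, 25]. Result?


Compare heads, take smaller each step.
Merged: [6, 8, 10, 11, 18, 23, 25]


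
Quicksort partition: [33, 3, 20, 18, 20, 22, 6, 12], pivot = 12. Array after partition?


Elements <= 12 go left of pivot.
Result: [3, 6, 12, 18, 20, 22, 33, 20], pivot at index 2


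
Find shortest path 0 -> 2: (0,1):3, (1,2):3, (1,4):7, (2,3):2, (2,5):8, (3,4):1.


Dijkstra from 0:
Distances: {0: 0, 1: 3, 2: 6, 3: 8, 4: 9, 5: 14}
Shortest distance to 2 = 6, path = [0, 1, 2]


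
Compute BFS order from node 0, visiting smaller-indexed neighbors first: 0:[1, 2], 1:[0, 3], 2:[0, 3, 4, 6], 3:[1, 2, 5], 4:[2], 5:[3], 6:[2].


BFS queue: start with [0]
Visit order: [0, 1, 2, 3, 4, 6, 5]


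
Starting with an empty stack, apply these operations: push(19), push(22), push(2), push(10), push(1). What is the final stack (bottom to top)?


push(19) -> [19]
push(22) -> [19, 22]
push(2) -> [19, 22, 2]
push(10) -> [19, 22, 2, 10]
push(1) -> [19, 22, 2, 10, 1]
Final stack (bottom to top): [19, 22, 2, 10, 1]


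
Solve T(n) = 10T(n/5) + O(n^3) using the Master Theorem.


a=10, b=5, c=3. log_5(10)=1.431 < c=3. Case 3: O(n^c) = O(n^3)
Complexity: O(n^3)


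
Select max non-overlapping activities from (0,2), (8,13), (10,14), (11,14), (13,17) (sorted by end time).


Greedy: pick earliest-ending, then skip overlaps.
Selected (3 activities): [(0, 2), (8, 13), (13, 17)]


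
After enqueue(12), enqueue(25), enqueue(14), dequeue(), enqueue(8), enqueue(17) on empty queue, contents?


enqueue(12) -> [12]
enqueue(25) -> [12, 25]
enqueue(14) -> [12, 25, 14]
dequeue() returns 12 -> [25, 14]
enqueue(8) -> [25, 14, 8]
enqueue(17) -> [25, 14, 8, 17]
Final queue (front to back): [25, 14, 8, 17]


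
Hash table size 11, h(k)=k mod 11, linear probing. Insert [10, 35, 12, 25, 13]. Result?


Insertions: 10->slot 10; 35->slot 2; 12->slot 1; 25->slot 3; 13->slot 4
Table: [None, 12, 35, 25, 13, None, None, None, None, None, 10]


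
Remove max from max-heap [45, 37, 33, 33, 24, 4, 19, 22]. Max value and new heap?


Max = 45
Replace root with last, heapify down
Resulting heap: [37, 33, 33, 22, 24, 4, 19]


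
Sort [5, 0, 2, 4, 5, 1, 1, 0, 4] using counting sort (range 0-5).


Count array: [2, 2, 1, 0, 2, 2]
Reconstruct: [0, 0, 1, 1, 2, 4, 4, 5, 5]


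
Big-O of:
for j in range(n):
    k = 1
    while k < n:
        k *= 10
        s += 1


Per nesting level: O(n) * O(log n) = O(n log n)
Complexity: O(n log n)


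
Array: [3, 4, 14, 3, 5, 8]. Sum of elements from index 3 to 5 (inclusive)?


Prefix sums: [0, 3, 7, 21, 24, 29, 37]
Sum[3..5] = prefix[6] - prefix[3] = 37 - 21 = 16


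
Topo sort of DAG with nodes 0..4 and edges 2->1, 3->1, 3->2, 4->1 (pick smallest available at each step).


Kahn's algorithm, process smallest node first
Order: [0, 3, 2, 4, 1]


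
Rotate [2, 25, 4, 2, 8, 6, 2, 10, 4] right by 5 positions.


Right rotate by 5: [8, 6, 2, 10, 4, 2, 25, 4, 2]


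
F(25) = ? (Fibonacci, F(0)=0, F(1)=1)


F(n)=F(n-1)+F(n-2)
...F(23)=28657, F(24)=46368, F(25)=75025


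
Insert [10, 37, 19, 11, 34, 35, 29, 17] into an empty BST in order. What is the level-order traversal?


Root = 10; build tree by BST insertion.
Level-Order traversal: [10, 37, 19, 11, 34, 17, 29, 35]


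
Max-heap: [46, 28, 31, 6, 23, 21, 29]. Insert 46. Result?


Append 46: [46, 28, 31, 6, 23, 21, 29, 46]
Bubble up: swap idx 7(46) with idx 3(6); swap idx 3(46) with idx 1(28)
Result: [46, 46, 31, 28, 23, 21, 29, 6]


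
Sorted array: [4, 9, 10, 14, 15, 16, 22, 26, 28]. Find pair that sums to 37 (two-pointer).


Two pointers: lo=0, hi=8
Found pair: (9, 28) summing to 37


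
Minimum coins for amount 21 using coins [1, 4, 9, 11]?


dp[0]=0; dp[i]=1+min(dp[i-c] for c in coins)
...dp[16]=3, dp[17]=3, dp[18]=2, dp[19]=3, dp[20]=2, dp[21]=3
Minimum coins for 21 = 3


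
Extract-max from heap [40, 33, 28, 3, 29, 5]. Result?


Max = 40
Replace root with last, heapify down
Resulting heap: [33, 29, 28, 3, 5]


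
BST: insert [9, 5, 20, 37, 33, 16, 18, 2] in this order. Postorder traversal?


Root = 9; build tree by BST insertion.
Postorder traversal: [2, 5, 18, 16, 33, 37, 20, 9]


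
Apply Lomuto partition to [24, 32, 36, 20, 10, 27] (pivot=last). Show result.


Elements <= 27 go left of pivot.
Result: [24, 20, 10, 27, 36, 32], pivot at index 3


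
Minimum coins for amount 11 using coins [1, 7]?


dp[0]=0; dp[i]=1+min(dp[i-c] for c in coins)
...dp[6]=6, dp[7]=1, dp[8]=2, dp[9]=3, dp[10]=4, dp[11]=5
Minimum coins for 11 = 5


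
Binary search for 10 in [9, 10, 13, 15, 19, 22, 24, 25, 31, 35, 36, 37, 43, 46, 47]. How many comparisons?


Search for 10:
[0,14] mid=7 arr[7]=25
[0,6] mid=3 arr[3]=15
[0,2] mid=1 arr[1]=10
Total: 3 comparisons


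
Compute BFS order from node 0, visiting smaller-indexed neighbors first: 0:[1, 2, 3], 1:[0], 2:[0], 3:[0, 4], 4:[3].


BFS queue: start with [0]
Visit order: [0, 1, 2, 3, 4]


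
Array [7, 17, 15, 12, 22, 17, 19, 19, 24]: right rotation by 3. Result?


Right rotate by 3: [19, 19, 24, 7, 17, 15, 12, 22, 17]


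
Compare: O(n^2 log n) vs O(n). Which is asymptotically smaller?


linear grows slower than n^2 log n
O(n) is asymptotically smaller; O(n^2 log n) grows faster


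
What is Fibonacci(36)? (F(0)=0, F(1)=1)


F(n)=F(n-1)+F(n-2)
...F(34)=5702887, F(35)=9227465, F(36)=14930352


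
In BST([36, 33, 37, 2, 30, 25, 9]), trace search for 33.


BST root = 36
Search for 33: compare at each node
Path: [36, 33]


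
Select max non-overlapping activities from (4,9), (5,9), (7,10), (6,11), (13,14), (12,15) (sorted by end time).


Greedy: pick earliest-ending, then skip overlaps.
Selected (2 activities): [(4, 9), (13, 14)]


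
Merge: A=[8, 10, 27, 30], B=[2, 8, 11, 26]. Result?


Compare heads, take smaller each step.
Merged: [2, 8, 8, 10, 11, 26, 27, 30]


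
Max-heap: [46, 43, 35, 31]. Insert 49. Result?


Append 49: [46, 43, 35, 31, 49]
Bubble up: swap idx 4(49) with idx 1(43); swap idx 1(49) with idx 0(46)
Result: [49, 46, 35, 31, 43]


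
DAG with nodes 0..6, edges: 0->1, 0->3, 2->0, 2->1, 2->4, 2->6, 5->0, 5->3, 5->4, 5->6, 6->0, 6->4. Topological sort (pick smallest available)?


Kahn's algorithm, process smallest node first
Order: [2, 5, 6, 0, 1, 3, 4]


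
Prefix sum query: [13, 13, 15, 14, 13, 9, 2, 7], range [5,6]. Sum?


Prefix sums: [0, 13, 26, 41, 55, 68, 77, 79, 86]
Sum[5..6] = prefix[7] - prefix[5] = 79 - 68 = 11


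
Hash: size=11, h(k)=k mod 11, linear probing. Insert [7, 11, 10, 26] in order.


Insertions: 7->slot 7; 11->slot 0; 10->slot 10; 26->slot 4
Table: [11, None, None, None, 26, None, None, 7, None, None, 10]


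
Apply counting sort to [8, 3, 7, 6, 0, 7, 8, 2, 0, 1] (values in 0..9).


Count array: [2, 1, 1, 1, 0, 0, 1, 2, 2, 0]
Reconstruct: [0, 0, 1, 2, 3, 6, 7, 7, 8, 8]


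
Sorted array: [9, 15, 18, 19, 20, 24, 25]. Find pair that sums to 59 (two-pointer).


Two pointers: lo=0, hi=6
No pair sums to 59


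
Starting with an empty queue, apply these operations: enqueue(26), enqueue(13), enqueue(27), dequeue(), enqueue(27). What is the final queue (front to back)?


enqueue(26) -> [26]
enqueue(13) -> [26, 13]
enqueue(27) -> [26, 13, 27]
dequeue() returns 26 -> [13, 27]
enqueue(27) -> [13, 27, 27]
Final queue (front to back): [13, 27, 27]


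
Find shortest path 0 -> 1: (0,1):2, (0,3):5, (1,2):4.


Dijkstra from 0:
Distances: {0: 0, 1: 2, 2: 6, 3: 5}
Shortest distance to 1 = 2, path = [0, 1]


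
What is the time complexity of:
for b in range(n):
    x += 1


Per nesting level: O(n) = O(n)
Complexity: O(n)


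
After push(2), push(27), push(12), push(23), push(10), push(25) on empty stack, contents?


push(2) -> [2]
push(27) -> [2, 27]
push(12) -> [2, 27, 12]
push(23) -> [2, 27, 12, 23]
push(10) -> [2, 27, 12, 23, 10]
push(25) -> [2, 27, 12, 23, 10, 25]
Final stack (bottom to top): [2, 27, 12, 23, 10, 25]


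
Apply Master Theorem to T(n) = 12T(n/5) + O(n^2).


a=12, b=5, c=2. log_5(12)=1.544 < c=2. Case 3: O(n^c) = O(n^2)
Complexity: O(n^2)


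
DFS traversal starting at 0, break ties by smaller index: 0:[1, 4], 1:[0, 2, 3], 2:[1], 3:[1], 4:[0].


DFS stack-based: start with [0]
Visit order: [0, 1, 2, 3, 4]


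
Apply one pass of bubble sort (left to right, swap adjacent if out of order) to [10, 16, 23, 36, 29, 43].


After one pass: [10, 16, 23, 29, 36, 43]


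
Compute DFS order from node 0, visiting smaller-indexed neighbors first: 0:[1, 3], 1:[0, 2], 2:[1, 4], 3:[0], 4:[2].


DFS stack-based: start with [0]
Visit order: [0, 1, 2, 4, 3]


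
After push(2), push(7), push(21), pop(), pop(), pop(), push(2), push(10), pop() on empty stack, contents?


push(2) -> [2]
push(7) -> [2, 7]
push(21) -> [2, 7, 21]
pop() returns 21 -> [2, 7]
pop() returns 7 -> [2]
pop() returns 2 -> []
push(2) -> [2]
push(10) -> [2, 10]
pop() returns 10 -> [2]
Final stack (bottom to top): [2]


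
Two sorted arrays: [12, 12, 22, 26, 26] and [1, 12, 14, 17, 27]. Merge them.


Compare heads, take smaller each step.
Merged: [1, 12, 12, 12, 14, 17, 22, 26, 26, 27]


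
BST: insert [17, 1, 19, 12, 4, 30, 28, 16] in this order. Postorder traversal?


Root = 17; build tree by BST insertion.
Postorder traversal: [4, 16, 12, 1, 28, 30, 19, 17]


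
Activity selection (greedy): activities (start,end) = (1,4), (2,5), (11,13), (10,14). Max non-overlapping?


Greedy: pick earliest-ending, then skip overlaps.
Selected (2 activities): [(1, 4), (11, 13)]


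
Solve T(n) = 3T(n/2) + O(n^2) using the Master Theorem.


a=3, b=2, c=2. log_2(3)=1.585 < c=2. Case 3: O(n^c) = O(n^2)
Complexity: O(n^2)


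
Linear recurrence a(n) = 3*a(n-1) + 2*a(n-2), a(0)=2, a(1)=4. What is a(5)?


Build bottom-up:
...a(3)=56, a(4)=200, a(5)=3*200+2*56=712


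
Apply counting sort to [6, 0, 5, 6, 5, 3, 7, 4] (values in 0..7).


Count array: [1, 0, 0, 1, 1, 2, 2, 1]
Reconstruct: [0, 3, 4, 5, 5, 6, 6, 7]


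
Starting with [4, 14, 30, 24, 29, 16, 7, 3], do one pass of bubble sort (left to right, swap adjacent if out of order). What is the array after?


After one pass: [4, 14, 24, 29, 16, 7, 3, 30]


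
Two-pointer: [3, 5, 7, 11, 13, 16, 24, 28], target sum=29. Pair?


Two pointers: lo=0, hi=7
Found pair: (5, 24) summing to 29


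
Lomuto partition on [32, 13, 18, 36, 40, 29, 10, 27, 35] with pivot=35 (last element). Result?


Elements <= 35 go left of pivot.
Result: [32, 13, 18, 29, 10, 27, 35, 36, 40], pivot at index 6


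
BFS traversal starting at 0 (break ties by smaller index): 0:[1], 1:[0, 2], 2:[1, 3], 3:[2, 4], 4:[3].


BFS queue: start with [0]
Visit order: [0, 1, 2, 3, 4]


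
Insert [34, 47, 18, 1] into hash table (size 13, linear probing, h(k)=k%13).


Insertions: 34->slot 8; 47->slot 9; 18->slot 5; 1->slot 1
Table: [None, 1, None, None, None, 18, None, None, 34, 47, None, None, None]


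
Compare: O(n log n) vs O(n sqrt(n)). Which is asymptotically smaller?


linearithmic grows slower than n^1.5
O(n log n) is asymptotically smaller; O(n sqrt(n)) grows faster


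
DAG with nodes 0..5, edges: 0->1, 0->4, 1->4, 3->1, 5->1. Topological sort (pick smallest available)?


Kahn's algorithm, process smallest node first
Order: [0, 2, 3, 5, 1, 4]


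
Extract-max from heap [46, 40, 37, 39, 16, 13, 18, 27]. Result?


Max = 46
Replace root with last, heapify down
Resulting heap: [40, 39, 37, 27, 16, 13, 18]


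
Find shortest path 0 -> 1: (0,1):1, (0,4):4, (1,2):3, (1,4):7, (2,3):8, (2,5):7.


Dijkstra from 0:
Distances: {0: 0, 1: 1, 2: 4, 3: 12, 4: 4, 5: 11}
Shortest distance to 1 = 1, path = [0, 1]


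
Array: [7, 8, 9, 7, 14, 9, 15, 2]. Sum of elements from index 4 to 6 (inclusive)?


Prefix sums: [0, 7, 15, 24, 31, 45, 54, 69, 71]
Sum[4..6] = prefix[7] - prefix[4] = 69 - 31 = 38


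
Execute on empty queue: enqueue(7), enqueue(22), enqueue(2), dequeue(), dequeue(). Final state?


enqueue(7) -> [7]
enqueue(22) -> [7, 22]
enqueue(2) -> [7, 22, 2]
dequeue() returns 7 -> [22, 2]
dequeue() returns 22 -> [2]
Final queue (front to back): [2]


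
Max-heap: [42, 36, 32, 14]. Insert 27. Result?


Append 27: [42, 36, 32, 14, 27]
Bubble up: no swaps needed
Result: [42, 36, 32, 14, 27]


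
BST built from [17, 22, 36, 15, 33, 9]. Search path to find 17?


BST root = 17
Search for 17: compare at each node
Path: [17]


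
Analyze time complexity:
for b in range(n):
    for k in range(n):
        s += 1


Per nesting level: O(n) * O(n) = O(n^2)
Complexity: O(n^2)


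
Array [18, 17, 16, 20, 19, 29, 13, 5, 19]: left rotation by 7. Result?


Left rotate by 7: [5, 19, 18, 17, 16, 20, 19, 29, 13]


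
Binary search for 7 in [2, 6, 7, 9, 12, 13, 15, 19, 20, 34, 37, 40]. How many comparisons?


Search for 7:
[0,11] mid=5 arr[5]=13
[0,4] mid=2 arr[2]=7
Total: 2 comparisons


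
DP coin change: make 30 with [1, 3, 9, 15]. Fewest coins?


dp[0]=0; dp[i]=1+min(dp[i-c] for c in coins)
...dp[25]=3, dp[26]=4, dp[27]=3, dp[28]=4, dp[29]=5, dp[30]=2
Minimum coins for 30 = 2


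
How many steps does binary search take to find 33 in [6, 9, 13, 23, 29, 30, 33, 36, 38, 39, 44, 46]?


Search for 33:
[0,11] mid=5 arr[5]=30
[6,11] mid=8 arr[8]=38
[6,7] mid=6 arr[6]=33
Total: 3 comparisons


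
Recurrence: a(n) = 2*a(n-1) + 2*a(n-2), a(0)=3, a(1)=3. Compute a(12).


Build bottom-up:
...a(10)=34752, a(11)=94944, a(12)=2*94944+2*34752=259392


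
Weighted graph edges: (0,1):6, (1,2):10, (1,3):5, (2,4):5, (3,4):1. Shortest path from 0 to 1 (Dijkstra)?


Dijkstra from 0:
Distances: {0: 0, 1: 6, 2: 16, 3: 11, 4: 12}
Shortest distance to 1 = 6, path = [0, 1]


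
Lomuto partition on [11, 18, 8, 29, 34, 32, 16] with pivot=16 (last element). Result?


Elements <= 16 go left of pivot.
Result: [11, 8, 16, 29, 34, 32, 18], pivot at index 2


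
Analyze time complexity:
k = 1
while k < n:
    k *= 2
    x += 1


Per nesting level: O(log n) = O(log n)
Complexity: O(log n)


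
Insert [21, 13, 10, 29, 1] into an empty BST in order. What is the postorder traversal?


Root = 21; build tree by BST insertion.
Postorder traversal: [1, 10, 13, 29, 21]


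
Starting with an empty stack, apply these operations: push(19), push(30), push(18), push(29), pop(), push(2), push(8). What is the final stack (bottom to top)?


push(19) -> [19]
push(30) -> [19, 30]
push(18) -> [19, 30, 18]
push(29) -> [19, 30, 18, 29]
pop() returns 29 -> [19, 30, 18]
push(2) -> [19, 30, 18, 2]
push(8) -> [19, 30, 18, 2, 8]
Final stack (bottom to top): [19, 30, 18, 2, 8]


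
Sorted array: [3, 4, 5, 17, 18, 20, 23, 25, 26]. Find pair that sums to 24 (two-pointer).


Two pointers: lo=0, hi=8
Found pair: (4, 20) summing to 24


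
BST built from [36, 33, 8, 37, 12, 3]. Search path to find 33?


BST root = 36
Search for 33: compare at each node
Path: [36, 33]


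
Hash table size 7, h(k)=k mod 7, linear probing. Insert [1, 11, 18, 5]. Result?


Insertions: 1->slot 1; 11->slot 4; 18->slot 5; 5->slot 6
Table: [None, 1, None, None, 11, 18, 5]


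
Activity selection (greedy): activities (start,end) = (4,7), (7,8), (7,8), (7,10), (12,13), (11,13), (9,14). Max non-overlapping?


Greedy: pick earliest-ending, then skip overlaps.
Selected (3 activities): [(4, 7), (7, 8), (12, 13)]


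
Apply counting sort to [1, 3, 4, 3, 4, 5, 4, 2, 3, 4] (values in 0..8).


Count array: [0, 1, 1, 3, 4, 1, 0, 0, 0]
Reconstruct: [1, 2, 3, 3, 3, 4, 4, 4, 4, 5]


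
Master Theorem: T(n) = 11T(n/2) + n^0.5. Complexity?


a=11, b=2, c=0.5. log_2(11)=3.459 > c=0.5. Case 1: O(n^log_b(a)) = O(n^3.459)
Complexity: O(n^3.459)


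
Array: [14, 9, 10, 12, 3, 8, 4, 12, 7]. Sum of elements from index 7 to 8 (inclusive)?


Prefix sums: [0, 14, 23, 33, 45, 48, 56, 60, 72, 79]
Sum[7..8] = prefix[9] - prefix[7] = 79 - 60 = 19


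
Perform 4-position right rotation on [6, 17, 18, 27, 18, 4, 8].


Right rotate by 4: [27, 18, 4, 8, 6, 17, 18]


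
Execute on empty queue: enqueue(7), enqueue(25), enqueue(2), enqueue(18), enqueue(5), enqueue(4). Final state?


enqueue(7) -> [7]
enqueue(25) -> [7, 25]
enqueue(2) -> [7, 25, 2]
enqueue(18) -> [7, 25, 2, 18]
enqueue(5) -> [7, 25, 2, 18, 5]
enqueue(4) -> [7, 25, 2, 18, 5, 4]
Final queue (front to back): [7, 25, 2, 18, 5, 4]


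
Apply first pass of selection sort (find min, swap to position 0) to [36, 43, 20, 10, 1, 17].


After one pass: [1, 43, 20, 10, 36, 17]


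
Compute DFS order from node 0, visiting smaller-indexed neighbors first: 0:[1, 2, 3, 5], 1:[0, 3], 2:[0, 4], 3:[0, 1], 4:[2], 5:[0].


DFS stack-based: start with [0]
Visit order: [0, 1, 3, 2, 4, 5]


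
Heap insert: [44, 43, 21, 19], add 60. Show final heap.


Append 60: [44, 43, 21, 19, 60]
Bubble up: swap idx 4(60) with idx 1(43); swap idx 1(60) with idx 0(44)
Result: [60, 44, 21, 19, 43]


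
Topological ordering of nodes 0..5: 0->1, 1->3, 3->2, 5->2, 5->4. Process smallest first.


Kahn's algorithm, process smallest node first
Order: [0, 1, 3, 5, 2, 4]


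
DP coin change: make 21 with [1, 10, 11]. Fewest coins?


dp[0]=0; dp[i]=1+min(dp[i-c] for c in coins)
...dp[16]=6, dp[17]=7, dp[18]=8, dp[19]=9, dp[20]=2, dp[21]=2
Minimum coins for 21 = 2


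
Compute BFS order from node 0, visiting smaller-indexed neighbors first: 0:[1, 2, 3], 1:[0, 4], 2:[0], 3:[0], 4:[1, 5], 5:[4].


BFS queue: start with [0]
Visit order: [0, 1, 2, 3, 4, 5]


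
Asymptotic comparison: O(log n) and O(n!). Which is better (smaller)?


logarithmic grows slower than factorial
O(log n) is asymptotically smaller; O(n!) grows faster


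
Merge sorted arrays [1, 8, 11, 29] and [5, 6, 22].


Compare heads, take smaller each step.
Merged: [1, 5, 6, 8, 11, 22, 29]


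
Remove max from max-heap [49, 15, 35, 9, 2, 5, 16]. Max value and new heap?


Max = 49
Replace root with last, heapify down
Resulting heap: [35, 15, 16, 9, 2, 5]


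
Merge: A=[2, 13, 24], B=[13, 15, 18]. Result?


Compare heads, take smaller each step.
Merged: [2, 13, 13, 15, 18, 24]


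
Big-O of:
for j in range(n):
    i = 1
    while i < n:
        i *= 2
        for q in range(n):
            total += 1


Per nesting level: O(n) * O(log n) * O(n) = O(n^2 log n)
Complexity: O(n^2 log n)


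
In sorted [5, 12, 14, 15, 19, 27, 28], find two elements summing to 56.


Two pointers: lo=0, hi=6
No pair sums to 56


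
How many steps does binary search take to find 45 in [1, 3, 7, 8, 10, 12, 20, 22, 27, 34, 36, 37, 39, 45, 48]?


Search for 45:
[0,14] mid=7 arr[7]=22
[8,14] mid=11 arr[11]=37
[12,14] mid=13 arr[13]=45
Total: 3 comparisons


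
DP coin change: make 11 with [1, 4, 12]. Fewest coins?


dp[0]=0; dp[i]=1+min(dp[i-c] for c in coins)
...dp[6]=3, dp[7]=4, dp[8]=2, dp[9]=3, dp[10]=4, dp[11]=5
Minimum coins for 11 = 5


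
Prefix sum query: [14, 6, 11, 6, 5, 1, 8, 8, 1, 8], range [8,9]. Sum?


Prefix sums: [0, 14, 20, 31, 37, 42, 43, 51, 59, 60, 68]
Sum[8..9] = prefix[10] - prefix[8] = 68 - 59 = 9


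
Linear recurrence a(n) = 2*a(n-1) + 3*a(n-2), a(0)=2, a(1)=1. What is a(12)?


Build bottom-up:
...a(10)=44288, a(11)=132859, a(12)=2*132859+3*44288=398582


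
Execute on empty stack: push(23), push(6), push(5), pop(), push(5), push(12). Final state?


push(23) -> [23]
push(6) -> [23, 6]
push(5) -> [23, 6, 5]
pop() returns 5 -> [23, 6]
push(5) -> [23, 6, 5]
push(12) -> [23, 6, 5, 12]
Final stack (bottom to top): [23, 6, 5, 12]


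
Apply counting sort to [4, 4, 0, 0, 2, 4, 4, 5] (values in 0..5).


Count array: [2, 0, 1, 0, 4, 1]
Reconstruct: [0, 0, 2, 4, 4, 4, 4, 5]


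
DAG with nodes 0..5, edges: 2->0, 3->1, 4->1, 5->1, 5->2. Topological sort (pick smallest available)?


Kahn's algorithm, process smallest node first
Order: [3, 4, 5, 1, 2, 0]


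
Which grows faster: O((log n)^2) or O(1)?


constant grows slower than polylogarithmic
O(1) is asymptotically smaller; O((log n)^2) grows faster


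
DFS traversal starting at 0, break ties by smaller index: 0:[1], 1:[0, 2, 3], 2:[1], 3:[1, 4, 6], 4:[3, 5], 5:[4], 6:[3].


DFS stack-based: start with [0]
Visit order: [0, 1, 2, 3, 4, 5, 6]


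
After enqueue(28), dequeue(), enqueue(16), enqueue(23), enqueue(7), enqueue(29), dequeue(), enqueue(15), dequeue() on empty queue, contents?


enqueue(28) -> [28]
dequeue() returns 28 -> []
enqueue(16) -> [16]
enqueue(23) -> [16, 23]
enqueue(7) -> [16, 23, 7]
enqueue(29) -> [16, 23, 7, 29]
dequeue() returns 16 -> [23, 7, 29]
enqueue(15) -> [23, 7, 29, 15]
dequeue() returns 23 -> [7, 29, 15]
Final queue (front to back): [7, 29, 15]


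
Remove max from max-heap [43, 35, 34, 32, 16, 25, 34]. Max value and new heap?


Max = 43
Replace root with last, heapify down
Resulting heap: [35, 34, 34, 32, 16, 25]


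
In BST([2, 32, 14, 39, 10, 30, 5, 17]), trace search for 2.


BST root = 2
Search for 2: compare at each node
Path: [2]


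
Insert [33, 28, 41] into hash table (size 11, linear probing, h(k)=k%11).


Insertions: 33->slot 0; 28->slot 6; 41->slot 8
Table: [33, None, None, None, None, None, 28, None, 41, None, None]


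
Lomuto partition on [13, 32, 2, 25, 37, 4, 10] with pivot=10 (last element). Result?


Elements <= 10 go left of pivot.
Result: [2, 4, 10, 25, 37, 32, 13], pivot at index 2


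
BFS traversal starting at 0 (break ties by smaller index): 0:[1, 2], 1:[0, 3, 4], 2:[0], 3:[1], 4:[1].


BFS queue: start with [0]
Visit order: [0, 1, 2, 3, 4]


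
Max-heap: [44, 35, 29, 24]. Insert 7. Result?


Append 7: [44, 35, 29, 24, 7]
Bubble up: no swaps needed
Result: [44, 35, 29, 24, 7]


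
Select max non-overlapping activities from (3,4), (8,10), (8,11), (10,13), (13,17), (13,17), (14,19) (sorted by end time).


Greedy: pick earliest-ending, then skip overlaps.
Selected (4 activities): [(3, 4), (8, 10), (10, 13), (13, 17)]


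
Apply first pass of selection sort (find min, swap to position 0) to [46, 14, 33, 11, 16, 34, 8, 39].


After one pass: [8, 14, 33, 11, 16, 34, 46, 39]


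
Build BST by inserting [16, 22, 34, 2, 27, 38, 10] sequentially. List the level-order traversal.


Root = 16; build tree by BST insertion.
Level-Order traversal: [16, 2, 22, 10, 34, 27, 38]


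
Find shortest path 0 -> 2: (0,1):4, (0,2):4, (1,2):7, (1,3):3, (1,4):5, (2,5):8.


Dijkstra from 0:
Distances: {0: 0, 1: 4, 2: 4, 3: 7, 4: 9, 5: 12}
Shortest distance to 2 = 4, path = [0, 2]


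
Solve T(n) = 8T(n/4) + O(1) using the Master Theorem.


a=8, b=4, c=0. log_4(8)=1.5 > c=0. Case 1: O(n^log_b(a)) = O(n^1.500)
Complexity: O(n^1.500)


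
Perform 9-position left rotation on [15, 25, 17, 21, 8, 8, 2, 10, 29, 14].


Left rotate by 9: [14, 15, 25, 17, 21, 8, 8, 2, 10, 29]


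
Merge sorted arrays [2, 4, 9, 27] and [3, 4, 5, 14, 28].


Compare heads, take smaller each step.
Merged: [2, 3, 4, 4, 5, 9, 14, 27, 28]


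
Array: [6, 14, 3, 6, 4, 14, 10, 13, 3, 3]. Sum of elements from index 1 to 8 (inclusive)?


Prefix sums: [0, 6, 20, 23, 29, 33, 47, 57, 70, 73, 76]
Sum[1..8] = prefix[9] - prefix[1] = 73 - 6 = 67


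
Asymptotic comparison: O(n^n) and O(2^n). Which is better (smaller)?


exponential grows slower than n^n
O(2^n) is asymptotically smaller; O(n^n) grows faster


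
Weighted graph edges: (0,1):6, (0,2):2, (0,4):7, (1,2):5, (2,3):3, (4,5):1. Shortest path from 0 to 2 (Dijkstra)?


Dijkstra from 0:
Distances: {0: 0, 1: 6, 2: 2, 3: 5, 4: 7, 5: 8}
Shortest distance to 2 = 2, path = [0, 2]


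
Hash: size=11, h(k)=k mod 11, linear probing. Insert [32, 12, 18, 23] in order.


Insertions: 32->slot 10; 12->slot 1; 18->slot 7; 23->slot 2
Table: [None, 12, 23, None, None, None, None, 18, None, None, 32]


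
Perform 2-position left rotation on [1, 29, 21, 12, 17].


Left rotate by 2: [21, 12, 17, 1, 29]


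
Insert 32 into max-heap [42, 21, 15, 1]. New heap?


Append 32: [42, 21, 15, 1, 32]
Bubble up: swap idx 4(32) with idx 1(21)
Result: [42, 32, 15, 1, 21]


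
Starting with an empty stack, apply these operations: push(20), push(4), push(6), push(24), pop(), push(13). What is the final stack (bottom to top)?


push(20) -> [20]
push(4) -> [20, 4]
push(6) -> [20, 4, 6]
push(24) -> [20, 4, 6, 24]
pop() returns 24 -> [20, 4, 6]
push(13) -> [20, 4, 6, 13]
Final stack (bottom to top): [20, 4, 6, 13]


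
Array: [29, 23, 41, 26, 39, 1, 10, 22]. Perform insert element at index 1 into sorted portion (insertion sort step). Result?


After one pass: [23, 29, 41, 26, 39, 1, 10, 22]


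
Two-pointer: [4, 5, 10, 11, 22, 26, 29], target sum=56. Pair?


Two pointers: lo=0, hi=6
No pair sums to 56


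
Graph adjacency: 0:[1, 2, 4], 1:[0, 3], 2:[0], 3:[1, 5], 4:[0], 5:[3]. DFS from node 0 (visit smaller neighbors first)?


DFS stack-based: start with [0]
Visit order: [0, 1, 3, 5, 2, 4]


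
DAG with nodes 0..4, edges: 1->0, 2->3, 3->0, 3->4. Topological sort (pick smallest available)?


Kahn's algorithm, process smallest node first
Order: [1, 2, 3, 0, 4]


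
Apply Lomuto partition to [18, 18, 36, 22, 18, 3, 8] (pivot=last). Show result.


Elements <= 8 go left of pivot.
Result: [3, 8, 36, 22, 18, 18, 18], pivot at index 1


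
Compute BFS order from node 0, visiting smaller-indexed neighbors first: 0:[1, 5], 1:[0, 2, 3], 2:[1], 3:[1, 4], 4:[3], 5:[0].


BFS queue: start with [0]
Visit order: [0, 1, 5, 2, 3, 4]


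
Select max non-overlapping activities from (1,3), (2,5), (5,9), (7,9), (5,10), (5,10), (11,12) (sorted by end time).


Greedy: pick earliest-ending, then skip overlaps.
Selected (3 activities): [(1, 3), (5, 9), (11, 12)]


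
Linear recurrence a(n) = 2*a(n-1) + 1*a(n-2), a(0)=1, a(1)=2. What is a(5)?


Build bottom-up:
...a(3)=12, a(4)=29, a(5)=2*29+1*12=70


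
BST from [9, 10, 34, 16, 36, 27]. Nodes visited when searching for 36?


BST root = 9
Search for 36: compare at each node
Path: [9, 10, 34, 36]


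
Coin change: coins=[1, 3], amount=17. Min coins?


dp[0]=0; dp[i]=1+min(dp[i-c] for c in coins)
...dp[12]=4, dp[13]=5, dp[14]=6, dp[15]=5, dp[16]=6, dp[17]=7
Minimum coins for 17 = 7


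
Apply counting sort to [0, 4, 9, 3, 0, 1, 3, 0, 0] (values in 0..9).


Count array: [4, 1, 0, 2, 1, 0, 0, 0, 0, 1]
Reconstruct: [0, 0, 0, 0, 1, 3, 3, 4, 9]


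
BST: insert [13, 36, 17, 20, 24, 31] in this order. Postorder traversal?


Root = 13; build tree by BST insertion.
Postorder traversal: [31, 24, 20, 17, 36, 13]


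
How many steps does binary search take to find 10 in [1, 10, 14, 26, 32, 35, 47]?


Search for 10:
[0,6] mid=3 arr[3]=26
[0,2] mid=1 arr[1]=10
Total: 2 comparisons


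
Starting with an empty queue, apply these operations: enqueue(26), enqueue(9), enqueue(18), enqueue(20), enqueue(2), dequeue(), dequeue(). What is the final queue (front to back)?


enqueue(26) -> [26]
enqueue(9) -> [26, 9]
enqueue(18) -> [26, 9, 18]
enqueue(20) -> [26, 9, 18, 20]
enqueue(2) -> [26, 9, 18, 20, 2]
dequeue() returns 26 -> [9, 18, 20, 2]
dequeue() returns 9 -> [18, 20, 2]
Final queue (front to back): [18, 20, 2]


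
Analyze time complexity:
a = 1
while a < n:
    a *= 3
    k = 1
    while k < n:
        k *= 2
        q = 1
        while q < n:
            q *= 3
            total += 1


Per nesting level: O(log n) * O(log n) * O(log n) = O((log n)^3)
Complexity: O((log n)^3)


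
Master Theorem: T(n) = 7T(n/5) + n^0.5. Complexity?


a=7, b=5, c=0.5. log_5(7)=1.209 > c=0.5. Case 1: O(n^log_b(a)) = O(n^1.209)
Complexity: O(n^1.209)


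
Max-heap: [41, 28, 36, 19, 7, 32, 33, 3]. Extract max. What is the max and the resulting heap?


Max = 41
Replace root with last, heapify down
Resulting heap: [36, 28, 33, 19, 7, 32, 3]


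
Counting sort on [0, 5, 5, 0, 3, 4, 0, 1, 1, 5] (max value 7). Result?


Count array: [3, 2, 0, 1, 1, 3, 0, 0]
Reconstruct: [0, 0, 0, 1, 1, 3, 4, 5, 5, 5]


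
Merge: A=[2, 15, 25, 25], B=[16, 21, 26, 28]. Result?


Compare heads, take smaller each step.
Merged: [2, 15, 16, 21, 25, 25, 26, 28]


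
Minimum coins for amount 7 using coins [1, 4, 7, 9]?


dp[0]=0; dp[i]=1+min(dp[i-c] for c in coins)
...dp[2]=2, dp[3]=3, dp[4]=1, dp[5]=2, dp[6]=3, dp[7]=1
Minimum coins for 7 = 1


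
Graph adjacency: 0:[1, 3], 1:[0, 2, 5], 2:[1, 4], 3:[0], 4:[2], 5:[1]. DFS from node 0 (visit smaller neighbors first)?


DFS stack-based: start with [0]
Visit order: [0, 1, 2, 4, 5, 3]


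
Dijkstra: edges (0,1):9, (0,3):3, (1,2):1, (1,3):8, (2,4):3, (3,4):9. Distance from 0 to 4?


Dijkstra from 0:
Distances: {0: 0, 1: 9, 2: 10, 3: 3, 4: 12}
Shortest distance to 4 = 12, path = [0, 3, 4]


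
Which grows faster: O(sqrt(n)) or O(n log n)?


sublinear grows slower than linearithmic
O(sqrt(n)) is asymptotically smaller; O(n log n) grows faster


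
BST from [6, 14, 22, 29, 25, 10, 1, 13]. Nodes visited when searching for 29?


BST root = 6
Search for 29: compare at each node
Path: [6, 14, 22, 29]


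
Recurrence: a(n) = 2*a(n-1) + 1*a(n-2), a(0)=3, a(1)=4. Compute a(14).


Build bottom-up:
...a(12)=72663, a(13)=175424, a(14)=2*175424+1*72663=423511


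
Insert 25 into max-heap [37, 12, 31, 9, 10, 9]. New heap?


Append 25: [37, 12, 31, 9, 10, 9, 25]
Bubble up: no swaps needed
Result: [37, 12, 31, 9, 10, 9, 25]


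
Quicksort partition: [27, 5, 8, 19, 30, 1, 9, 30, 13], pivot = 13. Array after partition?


Elements <= 13 go left of pivot.
Result: [5, 8, 1, 9, 13, 27, 19, 30, 30], pivot at index 4


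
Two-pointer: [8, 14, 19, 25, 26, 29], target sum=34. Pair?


Two pointers: lo=0, hi=5
Found pair: (8, 26) summing to 34


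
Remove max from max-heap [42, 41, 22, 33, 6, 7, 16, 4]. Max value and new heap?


Max = 42
Replace root with last, heapify down
Resulting heap: [41, 33, 22, 4, 6, 7, 16]


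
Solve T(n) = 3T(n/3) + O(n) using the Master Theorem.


a=3, b=3, c=1. log_3(3)=1 = c=1. Case 2: O(n^c log n) = O(n log n)
Complexity: O(n log n)


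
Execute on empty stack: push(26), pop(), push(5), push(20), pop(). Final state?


push(26) -> [26]
pop() returns 26 -> []
push(5) -> [5]
push(20) -> [5, 20]
pop() returns 20 -> [5]
Final stack (bottom to top): [5]


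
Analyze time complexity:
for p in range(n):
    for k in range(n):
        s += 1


Per nesting level: O(n) * O(n) = O(n^2)
Complexity: O(n^2)


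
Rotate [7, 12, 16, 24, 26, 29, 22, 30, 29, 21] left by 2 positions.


Left rotate by 2: [16, 24, 26, 29, 22, 30, 29, 21, 7, 12]


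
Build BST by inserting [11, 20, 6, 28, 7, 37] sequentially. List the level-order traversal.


Root = 11; build tree by BST insertion.
Level-Order traversal: [11, 6, 20, 7, 28, 37]


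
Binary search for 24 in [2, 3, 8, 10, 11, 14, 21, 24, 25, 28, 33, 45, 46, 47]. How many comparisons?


Search for 24:
[0,13] mid=6 arr[6]=21
[7,13] mid=10 arr[10]=33
[7,9] mid=8 arr[8]=25
[7,7] mid=7 arr[7]=24
Total: 4 comparisons


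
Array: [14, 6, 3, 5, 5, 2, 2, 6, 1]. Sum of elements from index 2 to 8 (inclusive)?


Prefix sums: [0, 14, 20, 23, 28, 33, 35, 37, 43, 44]
Sum[2..8] = prefix[9] - prefix[2] = 44 - 20 = 24


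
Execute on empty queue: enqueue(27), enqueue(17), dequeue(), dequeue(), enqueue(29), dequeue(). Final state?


enqueue(27) -> [27]
enqueue(17) -> [27, 17]
dequeue() returns 27 -> [17]
dequeue() returns 17 -> []
enqueue(29) -> [29]
dequeue() returns 29 -> []
Final queue (front to back): []


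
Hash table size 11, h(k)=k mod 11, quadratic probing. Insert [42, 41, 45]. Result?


Insertions: 42->slot 9; 41->slot 8; 45->slot 1
Table: [None, 45, None, None, None, None, None, None, 41, 42, None]


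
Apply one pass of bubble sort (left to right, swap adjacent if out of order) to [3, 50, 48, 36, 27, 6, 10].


After one pass: [3, 48, 36, 27, 6, 10, 50]


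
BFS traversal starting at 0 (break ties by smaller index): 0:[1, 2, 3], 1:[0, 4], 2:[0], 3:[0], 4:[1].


BFS queue: start with [0]
Visit order: [0, 1, 2, 3, 4]


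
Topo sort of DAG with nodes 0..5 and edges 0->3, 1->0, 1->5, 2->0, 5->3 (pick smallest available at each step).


Kahn's algorithm, process smallest node first
Order: [1, 2, 0, 4, 5, 3]


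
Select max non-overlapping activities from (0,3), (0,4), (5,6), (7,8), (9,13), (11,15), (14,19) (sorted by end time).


Greedy: pick earliest-ending, then skip overlaps.
Selected (5 activities): [(0, 3), (5, 6), (7, 8), (9, 13), (14, 19)]


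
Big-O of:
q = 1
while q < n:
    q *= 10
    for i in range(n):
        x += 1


Per nesting level: O(log n) * O(n) = O(n log n)
Complexity: O(n log n)


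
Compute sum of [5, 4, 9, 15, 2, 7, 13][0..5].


Prefix sums: [0, 5, 9, 18, 33, 35, 42, 55]
Sum[0..5] = prefix[6] - prefix[0] = 42 - 0 = 42


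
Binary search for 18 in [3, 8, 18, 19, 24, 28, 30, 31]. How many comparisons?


Search for 18:
[0,7] mid=3 arr[3]=19
[0,2] mid=1 arr[1]=8
[2,2] mid=2 arr[2]=18
Total: 3 comparisons


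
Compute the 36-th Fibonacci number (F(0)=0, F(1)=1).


F(n)=F(n-1)+F(n-2)
...F(34)=5702887, F(35)=9227465, F(36)=14930352


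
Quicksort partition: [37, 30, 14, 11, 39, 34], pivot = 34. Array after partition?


Elements <= 34 go left of pivot.
Result: [30, 14, 11, 34, 39, 37], pivot at index 3


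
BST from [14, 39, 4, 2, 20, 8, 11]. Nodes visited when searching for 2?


BST root = 14
Search for 2: compare at each node
Path: [14, 4, 2]


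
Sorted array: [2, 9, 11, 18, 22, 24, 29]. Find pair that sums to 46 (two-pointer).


Two pointers: lo=0, hi=6
Found pair: (22, 24) summing to 46


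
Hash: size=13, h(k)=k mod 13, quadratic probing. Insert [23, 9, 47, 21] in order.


Insertions: 23->slot 10; 9->slot 9; 47->slot 8; 21->slot 12
Table: [None, None, None, None, None, None, None, None, 47, 9, 23, None, 21]


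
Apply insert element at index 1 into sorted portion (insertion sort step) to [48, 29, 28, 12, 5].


After one pass: [29, 48, 28, 12, 5]


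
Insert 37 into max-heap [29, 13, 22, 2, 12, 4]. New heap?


Append 37: [29, 13, 22, 2, 12, 4, 37]
Bubble up: swap idx 6(37) with idx 2(22); swap idx 2(37) with idx 0(29)
Result: [37, 13, 29, 2, 12, 4, 22]


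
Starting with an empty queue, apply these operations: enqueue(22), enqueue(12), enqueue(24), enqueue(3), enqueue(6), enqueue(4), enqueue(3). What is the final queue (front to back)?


enqueue(22) -> [22]
enqueue(12) -> [22, 12]
enqueue(24) -> [22, 12, 24]
enqueue(3) -> [22, 12, 24, 3]
enqueue(6) -> [22, 12, 24, 3, 6]
enqueue(4) -> [22, 12, 24, 3, 6, 4]
enqueue(3) -> [22, 12, 24, 3, 6, 4, 3]
Final queue (front to back): [22, 12, 24, 3, 6, 4, 3]


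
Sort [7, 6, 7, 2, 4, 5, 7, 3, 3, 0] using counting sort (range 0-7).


Count array: [1, 0, 1, 2, 1, 1, 1, 3]
Reconstruct: [0, 2, 3, 3, 4, 5, 6, 7, 7, 7]


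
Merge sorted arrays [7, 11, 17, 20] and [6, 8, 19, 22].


Compare heads, take smaller each step.
Merged: [6, 7, 8, 11, 17, 19, 20, 22]


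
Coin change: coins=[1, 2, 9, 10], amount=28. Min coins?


dp[0]=0; dp[i]=1+min(dp[i-c] for c in coins)
...dp[23]=4, dp[24]=4, dp[25]=5, dp[26]=5, dp[27]=3, dp[28]=3
Minimum coins for 28 = 3


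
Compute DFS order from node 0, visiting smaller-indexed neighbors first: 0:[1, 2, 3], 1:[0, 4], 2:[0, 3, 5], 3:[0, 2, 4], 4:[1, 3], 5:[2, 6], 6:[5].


DFS stack-based: start with [0]
Visit order: [0, 1, 4, 3, 2, 5, 6]


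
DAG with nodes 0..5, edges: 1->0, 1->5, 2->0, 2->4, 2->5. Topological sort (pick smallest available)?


Kahn's algorithm, process smallest node first
Order: [1, 2, 0, 3, 4, 5]


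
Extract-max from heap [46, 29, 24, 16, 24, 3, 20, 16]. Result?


Max = 46
Replace root with last, heapify down
Resulting heap: [29, 24, 24, 16, 16, 3, 20]


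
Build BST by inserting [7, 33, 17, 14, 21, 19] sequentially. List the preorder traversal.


Root = 7; build tree by BST insertion.
Preorder traversal: [7, 33, 17, 14, 21, 19]


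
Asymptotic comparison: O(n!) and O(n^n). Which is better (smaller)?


factorial grows slower than n^n
O(n!) is asymptotically smaller; O(n^n) grows faster


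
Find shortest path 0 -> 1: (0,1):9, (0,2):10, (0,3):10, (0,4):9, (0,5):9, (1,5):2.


Dijkstra from 0:
Distances: {0: 0, 1: 9, 2: 10, 3: 10, 4: 9, 5: 9}
Shortest distance to 1 = 9, path = [0, 1]


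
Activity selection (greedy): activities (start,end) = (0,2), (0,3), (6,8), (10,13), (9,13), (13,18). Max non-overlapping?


Greedy: pick earliest-ending, then skip overlaps.
Selected (4 activities): [(0, 2), (6, 8), (10, 13), (13, 18)]


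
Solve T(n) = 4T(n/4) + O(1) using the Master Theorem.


a=4, b=4, c=0. log_4(4)=1 > c=0. Case 1: O(n^log_b(a)) = O(n)
Complexity: O(n)


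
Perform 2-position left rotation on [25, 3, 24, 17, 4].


Left rotate by 2: [24, 17, 4, 25, 3]


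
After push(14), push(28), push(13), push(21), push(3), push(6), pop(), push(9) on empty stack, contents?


push(14) -> [14]
push(28) -> [14, 28]
push(13) -> [14, 28, 13]
push(21) -> [14, 28, 13, 21]
push(3) -> [14, 28, 13, 21, 3]
push(6) -> [14, 28, 13, 21, 3, 6]
pop() returns 6 -> [14, 28, 13, 21, 3]
push(9) -> [14, 28, 13, 21, 3, 9]
Final stack (bottom to top): [14, 28, 13, 21, 3, 9]


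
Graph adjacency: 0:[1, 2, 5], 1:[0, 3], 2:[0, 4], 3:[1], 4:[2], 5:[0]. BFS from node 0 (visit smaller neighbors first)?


BFS queue: start with [0]
Visit order: [0, 1, 2, 5, 3, 4]


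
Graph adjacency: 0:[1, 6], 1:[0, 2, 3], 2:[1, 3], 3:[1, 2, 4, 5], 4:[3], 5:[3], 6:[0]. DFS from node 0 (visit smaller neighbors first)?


DFS stack-based: start with [0]
Visit order: [0, 1, 2, 3, 4, 5, 6]


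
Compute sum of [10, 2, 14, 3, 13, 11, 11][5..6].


Prefix sums: [0, 10, 12, 26, 29, 42, 53, 64]
Sum[5..6] = prefix[7] - prefix[5] = 64 - 42 = 22


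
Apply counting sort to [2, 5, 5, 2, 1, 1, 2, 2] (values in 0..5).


Count array: [0, 2, 4, 0, 0, 2]
Reconstruct: [1, 1, 2, 2, 2, 2, 5, 5]


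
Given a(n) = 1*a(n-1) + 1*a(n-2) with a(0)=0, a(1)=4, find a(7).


Build bottom-up:
...a(5)=20, a(6)=32, a(7)=1*32+1*20=52


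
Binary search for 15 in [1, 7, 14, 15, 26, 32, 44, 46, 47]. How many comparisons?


Search for 15:
[0,8] mid=4 arr[4]=26
[0,3] mid=1 arr[1]=7
[2,3] mid=2 arr[2]=14
[3,3] mid=3 arr[3]=15
Total: 4 comparisons


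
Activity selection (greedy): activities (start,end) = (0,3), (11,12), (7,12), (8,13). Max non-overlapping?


Greedy: pick earliest-ending, then skip overlaps.
Selected (2 activities): [(0, 3), (11, 12)]
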